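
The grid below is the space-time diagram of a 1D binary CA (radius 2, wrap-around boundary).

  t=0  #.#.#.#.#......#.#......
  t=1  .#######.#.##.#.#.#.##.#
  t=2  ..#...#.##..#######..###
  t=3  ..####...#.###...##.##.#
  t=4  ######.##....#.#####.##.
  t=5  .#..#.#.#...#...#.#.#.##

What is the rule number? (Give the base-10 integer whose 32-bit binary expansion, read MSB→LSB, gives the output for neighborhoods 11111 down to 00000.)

1546303453

  ##### -> .   bit 31 = 0  t=1,i=3
  ####. -> #   bit 30 = 1  t=1,i=6
  ###.# -> .   bit 29 = 0  t=1,i=7
  ###.. -> #   bit 28 = 1  t=2,i=18
  ##.## -> #   bit 27 = 1  t=3,i=19
  ##.#. -> #   bit 26 = 1  t=1,i=8
  ##..# -> .   bit 25 = 0  t=2,i=0
  ##... -> .   bit 24 = 0  t=3,i=6
  #.### -> .   bit 23 = 0  t=1,i=1
  #.##. -> .   bit 22 = 0  t=1,i=11
  #.#.# -> #   bit 21 = 1  t=0,i=2
  #.#.. -> .   bit 20 = 0  t=0,i=8
  #..## -> #   bit 19 = 1  t=2,i=11
  #..#. -> .   bit 18 = 0  t=2,i=1
  #...# -> #   bit 17 = 1  t=2,i=4
  #.... -> .   bit 16 = 0  t=0,i=10
  .#### -> #   bit 15 = 1  t=1,i=2
  .###. -> .   bit 14 = 0  t=2,i=22
  .##.# -> #   bit 13 = 1  t=1,i=12
  .##.. -> #   bit 12 = 1  t=2,i=9
  .#.## -> .   bit 11 = 0  t=1,i=0
  .#.#. -> #   bit 10 = 1  t=0,i=1
  .#..# -> #   bit 9 = 1  t=3,i=0
  .#... -> #   bit 8 = 1  t=0,i=9
  ..### -> #   bit 7 = 1  t=2,i=12
  ..##. -> #   bit 6 = 1  t=3,i=17
  ..#.# -> .   bit 5 = 0  t=0,i=0
  ..#.. -> #   bit 4 = 1  t=2,i=2
  ...## -> #   bit 3 = 1  t=3,i=16
  ...#. -> #   bit 2 = 1  t=0,i=14
  ....# -> .   bit 1 = 0  t=0,i=13
  ..... -> #   bit 0 = 1  t=0,i=11
  bits 01011100001010101011011111011101 = 1546303453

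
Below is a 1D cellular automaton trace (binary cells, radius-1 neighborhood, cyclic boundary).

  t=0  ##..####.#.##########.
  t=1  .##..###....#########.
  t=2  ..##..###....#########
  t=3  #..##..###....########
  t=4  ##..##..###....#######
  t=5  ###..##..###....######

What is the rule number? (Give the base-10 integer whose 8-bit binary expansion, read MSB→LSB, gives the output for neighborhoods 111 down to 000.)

208

  ### -> #   bit 7 = 1  t=0,i=5
  ##. -> #   bit 6 = 1  t=0,i=1
  #.# -> .   bit 5 = 0  t=0,i=8
  #.. -> #   bit 4 = 1  t=0,i=2
  .## -> .   bit 3 = 0  t=0,i=0
  .#. -> .   bit 2 = 0  t=0,i=9
  ..# -> .   bit 1 = 0  t=0,i=3
  ... -> .   bit 0 = 0  t=1,i=9
  bits 11010000 = 208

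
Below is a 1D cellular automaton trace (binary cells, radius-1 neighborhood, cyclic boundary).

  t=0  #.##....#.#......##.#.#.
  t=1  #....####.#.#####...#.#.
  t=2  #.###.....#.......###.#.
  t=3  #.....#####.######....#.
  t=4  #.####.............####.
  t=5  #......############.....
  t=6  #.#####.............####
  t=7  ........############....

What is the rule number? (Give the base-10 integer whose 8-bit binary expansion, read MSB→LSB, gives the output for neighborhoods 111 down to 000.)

7

  ###|.  b7=0 t=1,i=6
  ##.|.  b6=0 t=0,i=3
  #.#|.  b5=0 t=0,i=1
  #..|.  b4=0 t=0,i=4
  .##|.  b3=0 t=0,i=2
  .#.|#  b2=1 t=0,i=0
  ..#|#  b1=1 t=0,i=7
  ...|#  b0=1 t=0,i=5
  bits 00000111 = 7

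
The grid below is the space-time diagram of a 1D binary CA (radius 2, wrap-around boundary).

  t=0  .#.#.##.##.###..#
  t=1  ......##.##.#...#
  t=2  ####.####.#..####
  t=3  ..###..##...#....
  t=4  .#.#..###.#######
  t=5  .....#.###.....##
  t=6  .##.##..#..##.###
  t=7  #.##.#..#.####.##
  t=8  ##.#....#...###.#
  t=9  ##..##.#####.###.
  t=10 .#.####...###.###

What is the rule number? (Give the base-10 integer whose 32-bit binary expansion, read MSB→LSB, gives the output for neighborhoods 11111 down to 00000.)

1745580413

  nb #####: next=.  (t=2,i=0, bit31=0)
  nb ####.: next=#  (t=2,i=2, bit30=1)
  nb ###.#: next=#  (t=2,i=3, bit29=1)
  nb ###..: next=.  (t=0,i=13, bit28=0)
  nb ##.##: next=#  (t=0,i=7, bit27=1)
  nb ##.#.: next=.  (t=1,i=11, bit26=0)
  nb ##..#: next=.  (t=0,i=14, bit25=0)
  nb ##...: next=.  (t=3,i=9, bit24=0)
  nb #.###: next=.  (t=0,i=11, bit23=0)
  nb #.##.: next=.  (t=0,i=5, bit22=0)
  nb #.#.#: next=.  (t=0,i=1, bit21=0)
  nb #.#..: next=.  (t=1,i=12, bit20=0)
  nb #..##: next=#  (t=2,i=12, bit19=1)
  nb #..#.: next=.  (t=0,i=15, bit18=0)
  nb #...#: next=#  (t=1,i=14, bit17=1)
  nb #....: next=#  (t=1,i=1, bit16=1)
  nb .####: next=.  (t=2,i=6, bit15=0)
  nb .###.: next=#  (t=0,i=12, bit14=1)
  nb .##.#: next=#  (t=0,i=6, bit13=1)
  nb .##..: next=#  (t=3,i=8, bit12=1)
  nb .#.##: next=.  (t=0,i=4, bit11=0)
  nb .#.#.: next=.  (t=0,i=0, bit10=0)
  nb .#..#: next=.  (t=2,i=11, bit9=0)
  nb .#...: next=#  (t=1,i=0, bit8=1)
  nb ..###: next=.  (t=2,i=13, bit7=0)
  nb ..##.: next=#  (t=1,i=6, bit6=1)
  nb ..#.#: next=#  (t=0,i=16, bit5=1)
  nb ..#..: next=#  (t=1,i=16, bit4=1)
  nb ...##: next=#  (t=1,i=5, bit3=1)
  nb ...#.: next=#  (t=1,i=15, bit2=1)
  nb ....#: next=.  (t=1,i=4, bit1=0)
  nb .....: next=#  (t=1,i=2, bit0=1)
  bits 01101000000010110111000101111101 = 1745580413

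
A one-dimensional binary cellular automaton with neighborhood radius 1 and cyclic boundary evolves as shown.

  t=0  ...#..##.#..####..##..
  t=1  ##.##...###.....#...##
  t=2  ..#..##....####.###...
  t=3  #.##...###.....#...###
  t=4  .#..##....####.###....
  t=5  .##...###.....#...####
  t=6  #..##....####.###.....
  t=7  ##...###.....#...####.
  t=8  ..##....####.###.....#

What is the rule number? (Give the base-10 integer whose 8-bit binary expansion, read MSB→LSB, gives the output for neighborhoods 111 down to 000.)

  ### -> .   bit 7 = 0  t=0,i=13
  ##. -> .   bit 6 = 0  t=0,i=7
  #.# -> #   bit 5 = 1  t=0,i=8
  #.. -> #   bit 4 = 1  t=0,i=4
  .## -> .   bit 3 = 0  t=0,i=6
  .#. -> #   bit 2 = 1  t=0,i=3
  ..# -> .   bit 1 = 0  t=0,i=2
  ... -> #   bit 0 = 1  t=0,i=0
  bits 00110101 = 53

53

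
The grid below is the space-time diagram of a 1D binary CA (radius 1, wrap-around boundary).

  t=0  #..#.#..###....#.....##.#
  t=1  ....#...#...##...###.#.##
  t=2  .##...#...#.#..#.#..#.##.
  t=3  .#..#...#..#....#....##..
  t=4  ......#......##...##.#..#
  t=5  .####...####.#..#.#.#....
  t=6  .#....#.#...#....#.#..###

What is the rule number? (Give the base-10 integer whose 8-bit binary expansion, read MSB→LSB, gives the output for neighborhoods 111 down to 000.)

41

  ###|.  b7=0 t=0,i=9
  ##.|.  b6=0 t=0,i=0
  #.#|#  b5=1 t=0,i=4
  #..|.  b4=0 t=0,i=1
  .##|#  b3=1 t=0,i=8
  .#.|.  b2=0 t=0,i=3
  ..#|.  b1=0 t=0,i=2
  ...|#  b0=1 t=0,i=12
  bits 00101001 = 41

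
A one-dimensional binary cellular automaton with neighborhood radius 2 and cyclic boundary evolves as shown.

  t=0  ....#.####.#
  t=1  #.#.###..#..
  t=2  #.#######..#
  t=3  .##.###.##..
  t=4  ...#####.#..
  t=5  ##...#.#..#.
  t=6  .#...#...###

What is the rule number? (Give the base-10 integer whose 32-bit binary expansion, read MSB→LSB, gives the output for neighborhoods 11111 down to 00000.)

3131332899

  #####|#  b31=1 t=2,i=4
  ####.|.  b30=0 t=0,i=8
  ###.#|#  b29=1 t=0,i=9
  ###..|#  b28=1 t=1,i=6
  ##.##|#  b27=1 t=2,i=1
  ##.#.|.  b26=0 t=0,i=10
  ##..#|#  b25=1 t=1,i=7
  ##...|.  b24=0 t=3,i=10
  #.###|#  b23=1 t=0,i=6
  #.##.|.  b22=0 t=3,i=8
  #.#.#|#  b21=1 t=1,i=2
  #.#..|.  b20=0 t=0,i=11
  #..##|.  b19=0 t=2,i=10
  #..#.|#  b18=1 t=1,i=8
  #...#|.  b17=0 t=3,i=11
  #....|.  b16=0 t=0,i=1
  .####|.  b15=0 t=0,i=7
  .###.|#  b14=1 t=1,i=5
  .##.#|.  b13=0 t=2,i=0
  .##..|#  b12=1 t=3,i=9
  .#.##|#  b11=1 t=0,i=5
  .#.#.|.  b10=0 t=1,i=1
  .#..#|.  b9=0 t=1,i=10
  .#...|#  b8=1 t=0,i=0
  ..###|.  b7=0 t=4,i=3
  ..##.|.  b6=0 t=2,i=11
  ..#.#|#  b5=1 t=0,i=4
  ..#..|.  b4=0 t=1,i=9
  ...##|.  b3=0 t=3,i=0
  ...#.|.  b2=0 t=0,i=3
  ....#|#  b1=1 t=0,i=2
  .....|#  b0=1 t=4,i=0
  bits 10111010101001000101100100100011 = 3131332899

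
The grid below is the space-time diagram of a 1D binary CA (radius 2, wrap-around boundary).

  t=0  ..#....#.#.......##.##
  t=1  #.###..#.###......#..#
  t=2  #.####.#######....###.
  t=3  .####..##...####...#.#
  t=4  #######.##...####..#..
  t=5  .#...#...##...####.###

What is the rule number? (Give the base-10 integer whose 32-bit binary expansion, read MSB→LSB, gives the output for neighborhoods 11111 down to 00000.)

1469709104

  ##### -> .   bit 31 = 0  t=2,i=9
  ####. -> #   bit 30 = 1  t=2,i=4
  ###.# -> .   bit 29 = 0  t=2,i=5
  ###.. -> #   bit 28 = 1  t=1,i=4
  ##.## -> .   bit 27 = 0  t=0,i=19
  ##.#. -> #   bit 26 = 1  t=2,i=21
  ##..# -> #   bit 25 = 1  t=0,i=0
  ##... -> #   bit 24 = 1  t=1,i=12
  #.### -> #   bit 23 = 1  t=1,i=2
  #.##. -> .   bit 22 = 0  t=0,i=20
  #.#.# -> .   bit 21 = 0  t=2,i=0
  #.#.. -> #   bit 20 = 1  t=0,i=9
  #..## -> #   bit 19 = 1  t=1,i=20
  #..#. -> .   bit 18 = 0  t=0,i=1
  #...# -> .   bit 17 = 0  t=3,i=10
  #.... -> #   bit 16 = 1  t=0,i=4
  .#### -> #   bit 15 = 1  t=2,i=3
  .###. -> #   bit 14 = 1  t=1,i=3
  .##.# -> #   bit 13 = 1  t=0,i=18
  .##.. -> #   bit 12 = 1  t=0,i=21
  .#.## -> #   bit 11 = 1  t=1,i=8
  .#.#. -> .   bit 10 = 0  t=0,i=8
  .#..# -> #   bit 9 = 1  t=1,i=19
  .#... -> #   bit 8 = 1  t=0,i=3
  ..### -> .   bit 7 = 0  t=2,i=18
  ..##. -> .   bit 6 = 0  t=0,i=17
  ..#.# -> #   bit 5 = 1  t=0,i=7
  ..#.. -> #   bit 4 = 1  t=0,i=2
  ...## -> .   bit 3 = 0  t=0,i=16
  ...#. -> .   bit 2 = 0  t=0,i=6
  ....# -> .   bit 1 = 0  t=0,i=5
  ..... -> .   bit 0 = 0  t=0,i=12
  bits 01010111100110011111101100110000 = 1469709104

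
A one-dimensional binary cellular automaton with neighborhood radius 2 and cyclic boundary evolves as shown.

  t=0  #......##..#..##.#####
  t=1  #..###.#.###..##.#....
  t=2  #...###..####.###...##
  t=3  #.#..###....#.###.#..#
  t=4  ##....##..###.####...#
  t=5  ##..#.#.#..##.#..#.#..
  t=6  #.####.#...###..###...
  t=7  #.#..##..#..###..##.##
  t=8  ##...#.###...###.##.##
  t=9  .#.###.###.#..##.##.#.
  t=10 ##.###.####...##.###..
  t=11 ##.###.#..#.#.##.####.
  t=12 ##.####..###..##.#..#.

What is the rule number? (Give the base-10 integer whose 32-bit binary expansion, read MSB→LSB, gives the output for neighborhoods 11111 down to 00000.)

  [31] ##### => .  t=0,i=19
  [30] ####. => .  t=0,i=21
  [29] ###.# => #  t=1,i=5
  [28] ###.. => #  t=0,i=0
  [27] ##.## => .  t=0,i=16
  [26] ##.#. => #  t=1,i=6
  [25] ##..# => #  t=0,i=9
  [24] ##... => .  t=0,i=1
  [23] #.### => #  t=0,i=17
  [22] #.##. => #  t=8,i=17
  [21] #.#.# => .  t=1,i=7
  [20] #.#.. => .  t=1,i=17
  [19] #..## => .  t=0,i=13
  [18] #..#. => #  t=0,i=10
  [17] #...# => #  t=2,i=2
  [16] #.... => .  t=0,i=2
  [15] .#### => .  t=0,i=18
  [14] .###. => #  t=1,i=4
  [13] .##.# => #  t=0,i=15
  [12] .##.. => .  t=0,i=8
  [11] .#.## => .  t=1,i=8
  [10] .#.#. => #  t=5,i=5
  [9] .#..# => .  t=0,i=12
  [8] .#... => .  t=1,i=18
  [7] ..### => .  t=1,i=3
  [6] ..##. => #  t=0,i=7
  [5] ..#.# => #  t=3,i=12
  [4] ..#.. => #  t=0,i=11
  [3] ...## => .  t=0,i=6
  [2] ...#. => #  t=1,i=21
  [1] ....# => #  t=0,i=5
  [0] ..... => #  t=0,i=3
  bits 00110110110001100110010001110111 = 918971511

918971511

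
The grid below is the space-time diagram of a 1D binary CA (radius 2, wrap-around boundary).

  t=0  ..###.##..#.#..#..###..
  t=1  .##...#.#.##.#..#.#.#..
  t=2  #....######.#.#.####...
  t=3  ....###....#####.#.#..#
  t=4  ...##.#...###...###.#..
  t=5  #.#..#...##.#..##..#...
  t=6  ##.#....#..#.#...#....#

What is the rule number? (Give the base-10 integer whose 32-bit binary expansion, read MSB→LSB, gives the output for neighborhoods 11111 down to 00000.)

375426733

  #####|.  b31=0 t=2,i=7
  ####.|.  b30=0 t=2,i=9
  ###.#|.  b29=0 t=0,i=4
  ###..|#  b28=1 t=0,i=20
  ##.##|.  b27=0 t=0,i=5
  ##.#.|#  b26=1 t=1,i=12
  ##..#|#  b25=1 t=0,i=8
  ##...|.  b24=0 t=0,i=21
  #.###|.  b23=0 t=2,i=16
  #.##.|#  b22=1 t=0,i=6
  #.#.#|#  b21=1 t=1,i=8
  #.#..|.  b20=0 t=0,i=12
  #..##|.  b19=0 t=0,i=17
  #..#.|.  b18=0 t=0,i=9
  #...#|.  b17=0 t=1,i=4
  #....|.  b16=0 t=0,i=22
  .####|#  b15=1 t=2,i=6
  .###.|.  b14=0 t=0,i=3
  .##.#|.  b13=0 t=1,i=11
  .##..|.  b12=0 t=0,i=7
  .#.##|#  b11=1 t=1,i=9
  .#.#.|#  b10=1 t=0,i=11
  .#..#|#  b9=1 t=0,i=13
  .#...|.  b8=0 t=1,i=21
  ..###|#  b7=1 t=0,i=2
  ..##.|.  b6=0 t=1,i=1
  ..#.#|#  b5=1 t=0,i=10
  ..#..|.  b4=0 t=0,i=15
  ...##|#  b3=1 t=0,i=1
  ...#.|#  b2=1 t=1,i=5
  ....#|.  b1=0 t=0,i=0
  .....|#  b0=1 t=4,i=0
  bits 00010110011000001000111010101101 = 375426733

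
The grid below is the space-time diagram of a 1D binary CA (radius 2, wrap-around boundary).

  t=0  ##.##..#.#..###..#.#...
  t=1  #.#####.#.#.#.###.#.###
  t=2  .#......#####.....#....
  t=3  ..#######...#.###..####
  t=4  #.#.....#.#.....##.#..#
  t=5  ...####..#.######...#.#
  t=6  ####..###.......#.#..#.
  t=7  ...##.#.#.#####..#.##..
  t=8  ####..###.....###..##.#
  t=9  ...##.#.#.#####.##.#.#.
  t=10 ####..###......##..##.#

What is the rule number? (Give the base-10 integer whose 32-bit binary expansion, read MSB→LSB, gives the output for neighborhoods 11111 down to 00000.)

  [31] ##### => .  t=1,i=4
  [30] ####. => .  t=1,i=5
  [29] ###.# => .  t=1,i=0
  [28] ###.. => #  t=0,i=14
  [27] ##.## => #  t=0,i=2
  [26] ##.#. => .  t=1,i=7
  [25] ##..# => #  t=0,i=5
  [24] ##... => .  t=2,i=13
  [23] #.### => .  t=1,i=2
  [22] #.##. => #  t=0,i=3
  [21] #.#.# => #  t=1,i=8
  [20] #.#.. => .  t=0,i=9
  [19] #..## => .  t=0,i=11
  [18] #..#. => #  t=0,i=6
  [17] #...# => #  t=0,i=21
  [16] #.... => #  t=2,i=3
  [15] .#### => .  t=1,i=3
  [14] .###. => .  t=0,i=13
  [13] .##.# => .  t=0,i=1
  [12] .##.. => #  t=0,i=4
  [11] .#.## => .  t=1,i=13
  [10] .#.#. => #  t=0,i=8
  [9] .#..# => #  t=0,i=10
  [8] .#... => #  t=0,i=20
  [7] ..### => #  t=0,i=12
  [6] ..##. => #  t=0,i=0
  [5] ..#.# => .  t=0,i=7
  [4] ..#.. => .  t=2,i=1
  [3] ...## => #  t=0,i=22
  [2] ...#. => .  t=2,i=0
  [1] ....# => #  t=2,i=6
  [0] ..... => #  t=2,i=4
  bits 00011010011001110001011111001011 = 442963915

442963915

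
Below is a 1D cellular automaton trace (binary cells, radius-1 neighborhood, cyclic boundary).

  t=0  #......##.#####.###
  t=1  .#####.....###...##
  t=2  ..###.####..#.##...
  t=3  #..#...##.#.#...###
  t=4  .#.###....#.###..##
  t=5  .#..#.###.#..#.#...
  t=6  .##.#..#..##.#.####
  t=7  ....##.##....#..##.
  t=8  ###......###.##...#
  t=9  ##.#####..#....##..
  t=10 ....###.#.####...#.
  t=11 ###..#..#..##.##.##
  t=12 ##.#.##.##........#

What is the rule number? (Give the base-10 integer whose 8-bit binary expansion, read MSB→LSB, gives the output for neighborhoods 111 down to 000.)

149

  ###|#  b7=1 t=0,i=11
  ##.|.  b6=0 t=0,i=0
  #.#|.  b5=0 t=0,i=9
  #..|#  b4=1 t=0,i=1
  .##|.  b3=0 t=0,i=7
  .#.|#  b2=1 t=2,i=12
  ..#|.  b1=0 t=0,i=6
  ...|#  b0=1 t=0,i=2
  bits 10010101 = 149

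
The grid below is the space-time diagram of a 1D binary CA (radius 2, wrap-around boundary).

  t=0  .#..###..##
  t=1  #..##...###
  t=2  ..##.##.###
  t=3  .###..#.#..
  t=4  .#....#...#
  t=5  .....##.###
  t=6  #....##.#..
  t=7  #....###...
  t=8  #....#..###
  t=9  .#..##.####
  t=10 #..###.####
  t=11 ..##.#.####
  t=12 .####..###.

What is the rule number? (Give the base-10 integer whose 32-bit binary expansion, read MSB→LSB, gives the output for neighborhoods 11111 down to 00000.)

  nb #####: next=#  (t=10,i=9, bit31=1)
  nb ####.: next=#  (t=1,i=10, bit30=1)
  nb ###.#: next=#  (t=9,i=10, bit29=1)
  nb ###..: next=.  (t=0,i=6, bit28=0)
  nb ##.##: next=.  (t=2,i=4, bit27=0)
  nb ##.#.: next=#  (t=0,i=0, bit26=1)
  nb ##..#: next=.  (t=0,i=7, bit25=0)
  nb ##...: next=#  (t=1,i=5, bit24=1)
  nb #.###: next=#  (t=2,i=8, bit23=1)
  nb #.##.: next=.  (t=2,i=5, bit22=0)
  nb #.#.#: next=.  (t=11,i=5, bit21=0)
  nb #.#..: next=.  (t=0,i=1, bit20=0)
  nb #..##: next=#  (t=0,i=3, bit19=1)
  nb #..#.: next=.  (t=3,i=5, bit18=0)
  nb #...#: next=#  (t=1,i=6, bit17=1)
  nb #....: next=.  (t=4,i=3, bit16=0)
  nb .####: next=#  (t=1,i=9, bit15=1)
  nb .###.: next=.  (t=0,i=5, bit14=0)
  nb .##.#: next=#  (t=0,i=10, bit13=1)
  nb .##..: next=.  (t=1,i=4, bit12=0)
  nb .#.##: next=.  (t=11,i=6, bit11=0)
  nb .#.#.: next=.  (t=3,i=7, bit10=0)
  nb .#..#: next=.  (t=0,i=2, bit9=0)
  nb .#...: next=.  (t=3,i=9, bit8=0)
  nb ..###: next=#  (t=0,i=4, bit7=1)
  nb ..##.: next=#  (t=0,i=9, bit6=1)
  nb ..#.#: next=#  (t=3,i=6, bit5=1)
  nb ..#..: next=#  (t=4,i=6, bit4=1)
  nb ...##: next=.  (t=1,i=7, bit3=0)
  nb ...#.: next=#  (t=4,i=5, bit2=1)
  nb ....#: next=.  (t=4,i=4, bit1=0)
  nb .....: next=.  (t=5,i=2, bit0=0)
  bits 11100101100010101010000011110100 = 3851067636

3851067636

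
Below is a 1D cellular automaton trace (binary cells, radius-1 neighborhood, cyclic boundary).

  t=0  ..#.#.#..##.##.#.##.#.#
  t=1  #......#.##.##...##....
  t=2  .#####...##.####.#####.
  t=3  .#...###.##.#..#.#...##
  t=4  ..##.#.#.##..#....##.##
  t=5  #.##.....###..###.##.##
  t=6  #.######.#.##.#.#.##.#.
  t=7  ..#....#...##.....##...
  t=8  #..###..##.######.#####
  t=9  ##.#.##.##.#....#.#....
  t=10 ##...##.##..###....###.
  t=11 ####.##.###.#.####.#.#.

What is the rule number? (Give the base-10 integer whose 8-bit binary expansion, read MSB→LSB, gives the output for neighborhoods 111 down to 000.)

89

  nb ###: next=.  (t=2,i=2, bit7=0)
  nb ##.: next=#  (t=0,i=10, bit6=1)
  nb #.#: next=.  (t=0,i=3, bit5=0)
  nb #..: next=#  (t=0,i=0, bit4=1)
  nb .##: next=#  (t=0,i=9, bit3=1)
  nb .#.: next=.  (t=0,i=2, bit2=0)
  nb ..#: next=.  (t=0,i=1, bit1=0)
  nb ...: next=#  (t=1,i=2, bit0=1)
  bits 01011001 = 89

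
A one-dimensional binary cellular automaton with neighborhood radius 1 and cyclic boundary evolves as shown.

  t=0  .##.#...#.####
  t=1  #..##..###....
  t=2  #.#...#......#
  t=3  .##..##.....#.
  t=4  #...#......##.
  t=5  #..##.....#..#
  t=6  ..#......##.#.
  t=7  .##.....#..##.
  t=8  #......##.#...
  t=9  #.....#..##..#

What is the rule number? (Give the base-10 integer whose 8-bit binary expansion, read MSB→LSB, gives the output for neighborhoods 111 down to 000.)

38

  nb ###: next=.  (t=0,i=11, bit7=0)
  nb ##.: next=.  (t=0,i=2, bit6=0)
  nb #.#: next=#  (t=0,i=0, bit5=1)
  nb #..: next=.  (t=0,i=5, bit4=0)
  nb .##: next=.  (t=0,i=1, bit3=0)
  nb .#.: next=#  (t=0,i=4, bit2=1)
  nb ..#: next=#  (t=0,i=7, bit1=1)
  nb ...: next=.  (t=0,i=6, bit0=0)
  bits 00100110 = 38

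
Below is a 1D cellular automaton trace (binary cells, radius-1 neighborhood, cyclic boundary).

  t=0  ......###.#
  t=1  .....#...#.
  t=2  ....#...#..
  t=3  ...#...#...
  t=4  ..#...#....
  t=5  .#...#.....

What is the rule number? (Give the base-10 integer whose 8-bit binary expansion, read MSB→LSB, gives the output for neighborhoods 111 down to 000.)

34

  ### -> .   bit 7 = 0  t=0,i=7
  ##. -> .   bit 6 = 0  t=0,i=8
  #.# -> #   bit 5 = 1  t=0,i=9
  #.. -> .   bit 4 = 0  t=0,i=0
  .## -> .   bit 3 = 0  t=0,i=6
  .#. -> .   bit 2 = 0  t=0,i=10
  ..# -> #   bit 1 = 1  t=0,i=5
  ... -> .   bit 0 = 0  t=0,i=1
  bits 00100010 = 34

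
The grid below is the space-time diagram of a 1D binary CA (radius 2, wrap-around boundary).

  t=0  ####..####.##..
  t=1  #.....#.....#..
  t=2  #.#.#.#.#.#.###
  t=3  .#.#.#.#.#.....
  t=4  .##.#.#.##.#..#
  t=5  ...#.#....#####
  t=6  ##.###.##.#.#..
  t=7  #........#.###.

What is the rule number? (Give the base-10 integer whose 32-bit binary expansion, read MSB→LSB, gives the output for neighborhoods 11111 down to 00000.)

2232882930

  [31] ##### => #  t=5,i=12
  [30] ####. => .  t=0,i=2
  [29] ###.# => .  t=0,i=9
  [28] ###.. => .  t=0,i=3
  [27] ##.## => .  t=0,i=10
  [26] ##.#. => #  t=2,i=1
  [25] ##..# => .  t=0,i=4
  [24] ##... => #  t=5,i=0
  [23] #.### => .  t=2,i=12
  [22] #.##. => .  t=0,i=11
  [21] #.#.# => .  t=2,i=2
  [20] #.#.. => #  t=3,i=9
  [19] #..## => .  t=0,i=5
  [18] #..#. => #  t=1,i=14
  [17] #...# => #  t=5,i=1
  [16] #.... => #  t=1,i=2
  [15] .#### => .  t=0,i=1
  [14] .###. => .  t=6,i=4
  [13] .##.# => .  t=4,i=2
  [12] .##.. => #  t=0,i=12
  [11] .#.## => .  t=2,i=11
  [10] .#.#. => #  t=2,i=3
  [9] .#..# => #  t=1,i=13
  [8] .#... => .  t=1,i=1
  [7] ..### => #  t=0,i=0
  [6] ..##. => #  t=6,i=0
  [5] ..#.# => #  t=3,i=1
  [4] ..#.. => #  t=1,i=0
  [3] ...## => .  t=5,i=9
  [2] ...#. => .  t=1,i=5
  [1] ....# => #  t=1,i=4
  [0] ..... => .  t=1,i=3
  bits 10000101000101110001011011110010 = 2232882930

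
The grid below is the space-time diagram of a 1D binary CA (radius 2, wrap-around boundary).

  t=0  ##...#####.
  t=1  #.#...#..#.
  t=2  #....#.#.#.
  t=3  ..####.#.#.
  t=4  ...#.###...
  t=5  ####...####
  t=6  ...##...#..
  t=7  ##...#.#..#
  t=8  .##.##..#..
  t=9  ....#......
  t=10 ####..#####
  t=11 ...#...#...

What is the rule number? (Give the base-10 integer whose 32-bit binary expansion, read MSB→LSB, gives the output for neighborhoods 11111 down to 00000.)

  nb #####: next=.  (t=0,i=7, bit31=0)
  nb ####.: next=.  (t=0,i=8, bit30=0)
  nb ###.#: next=#  (t=0,i=9, bit29=1)
  nb ###..: next=#  (t=4,i=7, bit28=1)
  nb ##.##: next=.  (t=0,i=10, bit27=0)
  nb ##.#.: next=#  (t=3,i=6, bit26=1)
  nb ##..#: next=.  (t=8,i=6, bit25=0)
  nb ##...: next=#  (t=0,i=2, bit24=1)
  nb #.###: next=.  (t=4,i=5, bit23=0)
  nb #.##.: next=#  (t=0,i=0, bit22=1)
  nb #.#.#: next=#  (t=1,i=0, bit21=1)
  nb #.#..: next=.  (t=1,i=2, bit20=0)
  nb #..##: next=.  (t=7,i=9, bit19=0)
  nb #..#.: next=.  (t=1,i=8, bit18=0)
  nb #...#: next=.  (t=0,i=3, bit17=0)
  nb #....: next=#  (t=2,i=2, bit16=1)
  nb .####: next=#  (t=0,i=6, bit15=1)
  nb .###.: next=.  (t=4,i=6, bit14=0)
  nb .##.#: next=.  (t=8,i=2, bit13=0)
  nb .##..: next=.  (t=0,i=1, bit12=0)
  nb .#.##: next=.  (t=4,i=4, bit11=0)
  nb .#.#.: next=.  (t=1,i=1, bit10=0)
  nb .#..#: next=#  (t=1,i=7, bit9=1)
  nb .#...: next=.  (t=1,i=3, bit8=0)
  nb ..###: next=.  (t=0,i=5, bit7=0)
  nb ..##.: next=.  (t=6,i=3, bit6=0)
  nb ..#.#: next=#  (t=1,i=9, bit5=1)
  nb ..#..: next=.  (t=1,i=6, bit4=0)
  nb ...##: next=.  (t=0,i=4, bit3=0)
  nb ...#.: next=#  (t=1,i=5, bit2=1)
  nb ....#: next=#  (t=2,i=3, bit1=1)
  nb .....: next=#  (t=4,i=0, bit0=1)
  bits 00110101011000011000001000100111 = 895582759

895582759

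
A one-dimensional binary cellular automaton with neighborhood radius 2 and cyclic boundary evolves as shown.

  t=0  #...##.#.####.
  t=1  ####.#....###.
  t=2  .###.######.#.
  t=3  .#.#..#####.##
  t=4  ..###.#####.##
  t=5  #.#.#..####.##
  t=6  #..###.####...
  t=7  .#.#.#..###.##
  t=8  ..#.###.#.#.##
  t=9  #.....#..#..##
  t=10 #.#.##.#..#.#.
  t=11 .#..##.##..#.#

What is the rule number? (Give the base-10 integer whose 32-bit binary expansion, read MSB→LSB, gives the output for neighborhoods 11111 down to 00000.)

4065572750

  ##### -> #   bit 31 = 1  t=2,i=7
  ####. -> #   bit 30 = 1  t=0,i=11
  ###.# -> #   bit 29 = 1  t=0,i=12
  ###.. -> #   bit 28 = 1  t=6,i=10
  ##.## -> .   bit 27 = 0  t=1,i=13
  ##.#. -> .   bit 26 = 0  t=0,i=6
  ##..# -> #   bit 25 = 1  t=4,i=0
  ##... -> .   bit 24 = 0  t=6,i=11
  #.### -> .   bit 23 = 0  t=0,i=9
  #.##. -> #   bit 22 = 1  t=3,i=12
  #.#.# -> .   bit 21 = 0  t=0,i=7
  #.#.. -> #   bit 20 = 1  t=0,i=0
  #..## -> .   bit 19 = 0  t=2,i=0
  #..#. -> .   bit 18 = 0  t=8,i=1
  #...# -> #   bit 17 = 1  t=0,i=2
  #.... -> #   bit 16 = 1  t=1,i=7
  .#### -> #   bit 15 = 1  t=0,i=10
  .###. -> .   bit 14 = 0  t=1,i=11
  .##.# -> #   bit 13 = 1  t=0,i=5
  .##.. -> #   bit 12 = 1  t=4,i=13
  .#.## -> .   bit 11 = 0  t=0,i=8
  .#.#. -> #   bit 10 = 1  t=3,i=2
  .#..# -> #   bit 9 = 1  t=2,i=13
  .#... -> #   bit 8 = 1  t=0,i=1
  ..### -> #   bit 7 = 1  t=1,i=10
  ..##. -> .   bit 6 = 0  t=0,i=4
  ..#.# -> .   bit 5 = 0  t=8,i=2
  ..#.. -> .   bit 4 = 0  t=6,i=0
  ...## -> #   bit 3 = 1  t=0,i=3
  ...#. -> #   bit 2 = 1  t=6,i=13
  ....# -> #   bit 1 = 1  t=1,i=8
  ..... -> .   bit 0 = 0  t=9,i=3
  bits 11110010010100111011011110001110 = 4065572750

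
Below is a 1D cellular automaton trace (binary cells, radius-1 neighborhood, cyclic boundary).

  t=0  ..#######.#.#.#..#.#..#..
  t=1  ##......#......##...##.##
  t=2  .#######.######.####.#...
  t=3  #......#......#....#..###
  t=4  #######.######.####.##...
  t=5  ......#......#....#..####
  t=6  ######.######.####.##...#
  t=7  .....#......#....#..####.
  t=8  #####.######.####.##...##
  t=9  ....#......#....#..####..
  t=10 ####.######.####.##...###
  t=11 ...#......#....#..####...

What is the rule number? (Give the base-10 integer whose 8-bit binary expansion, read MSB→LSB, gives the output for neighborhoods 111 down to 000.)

83

  ###|.  b7=0 t=0,i=3
  ##.|#  b6=1 t=0,i=8
  #.#|.  b5=0 t=0,i=9
  #..|#  b4=1 t=0,i=15
  .##|.  b3=0 t=0,i=2
  .#.|.  b2=0 t=0,i=10
  ..#|#  b1=1 t=0,i=1
  ...|#  b0=1 t=0,i=0
  bits 01010011 = 83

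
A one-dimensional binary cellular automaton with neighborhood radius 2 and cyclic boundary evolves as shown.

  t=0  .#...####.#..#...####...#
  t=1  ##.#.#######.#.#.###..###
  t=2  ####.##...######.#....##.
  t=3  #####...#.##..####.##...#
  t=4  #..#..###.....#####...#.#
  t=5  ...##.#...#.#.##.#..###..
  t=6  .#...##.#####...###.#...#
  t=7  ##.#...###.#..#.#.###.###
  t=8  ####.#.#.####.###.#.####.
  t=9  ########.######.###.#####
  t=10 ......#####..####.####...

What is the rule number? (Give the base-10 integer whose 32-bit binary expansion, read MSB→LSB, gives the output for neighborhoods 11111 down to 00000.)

1823704758

  ##### -> .   bit 31 = 0  t=1,i=7
  ####. -> #   bit 30 = 1  t=0,i=7
  ###.# -> #   bit 29 = 1  t=0,i=8
  ###.. -> .   bit 28 = 0  t=0,i=20
  ##.## -> #   bit 27 = 1  t=2,i=4
  ##.#. -> #   bit 26 = 1  t=0,i=9
  ##..# -> .   bit 25 = 0  t=1,i=20
  ##... -> .   bit 24 = 0  t=0,i=21
  #.### -> #   bit 23 = 1  t=1,i=5
  #.##. -> .   bit 22 = 0  t=2,i=5
  #.#.# -> #   bit 21 = 1  t=1,i=3
  #.#.. -> #   bit 20 = 1  t=0,i=1
  #..## -> .   bit 19 = 0  t=1,i=21
  #..#. -> .   bit 18 = 0  t=0,i=12
  #...# -> #   bit 17 = 1  t=0,i=3
  #.... -> #   bit 16 = 1  t=2,i=19
  .#### -> #   bit 15 = 1  t=0,i=6
  .###. -> .   bit 14 = 0  t=1,i=18
  .##.# -> .   bit 13 = 0  t=2,i=23
  .##.. -> .   bit 12 = 0  t=2,i=6
  .#.## -> .   bit 11 = 0  t=1,i=4
  .#.#. -> #   bit 10 = 1  t=0,i=0
  .#..# -> #   bit 9 = 1  t=0,i=11
  .#... -> .   bit 8 = 0  t=0,i=2
  ..### -> #   bit 7 = 1  t=0,i=5
  ..##. -> .   bit 6 = 0  t=2,i=22
  ..#.# -> #   bit 5 = 1  t=0,i=24
  ..#.. -> #   bit 4 = 1  t=0,i=13
  ...## -> .   bit 3 = 0  t=0,i=4
  ...#. -> #   bit 2 = 1  t=0,i=23
  ....# -> #   bit 1 = 1  t=2,i=20
  ..... -> .   bit 0 = 0  t=4,i=11
  bits 01101100101100111000011010110110 = 1823704758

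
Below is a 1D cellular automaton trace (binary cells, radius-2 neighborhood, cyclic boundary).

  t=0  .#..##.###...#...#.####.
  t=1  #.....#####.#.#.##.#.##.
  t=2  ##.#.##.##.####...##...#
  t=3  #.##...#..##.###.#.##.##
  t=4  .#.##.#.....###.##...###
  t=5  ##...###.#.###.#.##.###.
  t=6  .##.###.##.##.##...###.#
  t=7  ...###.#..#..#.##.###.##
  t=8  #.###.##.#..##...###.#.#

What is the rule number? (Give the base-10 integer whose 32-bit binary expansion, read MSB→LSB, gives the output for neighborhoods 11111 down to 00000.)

3719583149

  ##### -> #   bit 31 = 1  t=1,i=8
  ####. -> #   bit 30 = 1  t=0,i=21
  ###.# -> .   bit 29 = 0  t=1,i=10
  ###.. -> #   bit 28 = 1  t=0,i=9
  ##.## -> #   bit 27 = 1  t=0,i=6
  ##.#. -> #   bit 26 = 1  t=1,i=11
  ##..# -> .   bit 25 = 0  t=0,i=23
  ##... -> #   bit 24 = 1  t=0,i=10
  #.### -> #   bit 23 = 1  t=0,i=7
  #.##. -> .   bit 22 = 0  t=1,i=16
  #.#.# -> #   bit 21 = 1  t=1,i=12
  #.#.. -> #   bit 20 = 1  t=1,i=0
  #..## -> .   bit 19 = 0  t=0,i=3
  #..#. -> #   bit 18 = 1  t=0,i=0
  #...# -> .   bit 17 = 0  t=0,i=11
  #.... -> .   bit 16 = 0  t=1,i=2
  .#### -> .   bit 15 = 0  t=0,i=20
  .###. -> #   bit 14 = 1  t=0,i=8
  .##.# -> .   bit 13 = 0  t=0,i=5
  .##.. -> #   bit 12 = 1  t=2,i=19
  .#.## -> .   bit 11 = 0  t=0,i=18
  .#.#. -> #   bit 10 = 1  t=1,i=13
  .#..# -> .   bit 9 = 0  t=0,i=2
  .#... -> #   bit 8 = 1  t=0,i=14
  ..### -> #   bit 7 = 1  t=1,i=6
  ..##. -> .   bit 6 = 0  t=0,i=4
  ..#.# -> #   bit 5 = 1  t=0,i=17
  ..#.. -> .   bit 4 = 0  t=0,i=1
  ...## -> #   bit 3 = 1  t=1,i=5
  ...#. -> #   bit 2 = 1  t=0,i=12
  ....# -> .   bit 1 = 0  t=1,i=4
  ..... -> #   bit 0 = 1  t=1,i=3
  bits 11011101101101000101010110101101 = 3719583149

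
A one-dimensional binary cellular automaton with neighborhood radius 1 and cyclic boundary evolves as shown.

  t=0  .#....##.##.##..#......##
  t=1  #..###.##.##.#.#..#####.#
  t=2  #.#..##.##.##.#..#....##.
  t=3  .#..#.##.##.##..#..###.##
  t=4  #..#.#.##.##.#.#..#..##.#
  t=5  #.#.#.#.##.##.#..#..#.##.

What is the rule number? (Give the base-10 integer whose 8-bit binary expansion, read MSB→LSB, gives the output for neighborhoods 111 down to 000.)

  nb ###: next=.  (t=1,i=4, bit7=0)
  nb ##.: next=#  (t=0,i=7, bit6=1)
  nb #.#: next=#  (t=0,i=0, bit5=1)
  nb #..: next=.  (t=0,i=2, bit4=0)
  nb .##: next=.  (t=0,i=6, bit3=0)
  nb .#.: next=.  (t=0,i=1, bit2=0)
  nb ..#: next=#  (t=0,i=5, bit1=1)
  nb ...: next=#  (t=0,i=3, bit0=1)
  bits 01100011 = 99

99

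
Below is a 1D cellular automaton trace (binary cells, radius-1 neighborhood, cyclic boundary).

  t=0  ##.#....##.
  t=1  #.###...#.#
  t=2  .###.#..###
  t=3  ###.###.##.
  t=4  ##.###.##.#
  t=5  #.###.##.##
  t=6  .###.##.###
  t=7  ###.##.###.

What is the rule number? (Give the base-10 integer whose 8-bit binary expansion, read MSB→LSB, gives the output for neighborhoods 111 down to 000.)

  nb ###: next=#  (t=1,i=3, bit7=1)
  nb ##.: next=.  (t=0,i=1, bit6=0)
  nb #.#: next=#  (t=0,i=2, bit5=1)
  nb #..: next=#  (t=0,i=4, bit4=1)
  nb .##: next=#  (t=0,i=0, bit3=1)
  nb .#.: next=#  (t=0,i=3, bit2=1)
  nb ..#: next=.  (t=0,i=7, bit1=0)
  nb ...: next=.  (t=0,i=5, bit0=0)
  bits 10111100 = 188

188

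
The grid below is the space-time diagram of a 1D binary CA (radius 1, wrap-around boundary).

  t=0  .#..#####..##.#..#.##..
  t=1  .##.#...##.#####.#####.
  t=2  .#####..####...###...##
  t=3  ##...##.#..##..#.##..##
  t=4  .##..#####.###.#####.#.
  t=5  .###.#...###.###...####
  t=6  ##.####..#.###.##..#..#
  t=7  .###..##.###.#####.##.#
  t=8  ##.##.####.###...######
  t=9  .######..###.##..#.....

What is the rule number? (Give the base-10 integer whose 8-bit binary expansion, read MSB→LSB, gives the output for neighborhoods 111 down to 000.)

124

  ###|.  b7=0 t=0,i=5
  ##.|#  b6=1 t=0,i=8
  #.#|#  b5=1 t=0,i=13
  #..|#  b4=1 t=0,i=2
  .##|#  b3=1 t=0,i=4
  .#.|#  b2=1 t=0,i=1
  ..#|.  b1=0 t=0,i=0
  ...|.  b0=0 t=0,i=22
  bits 01111100 = 124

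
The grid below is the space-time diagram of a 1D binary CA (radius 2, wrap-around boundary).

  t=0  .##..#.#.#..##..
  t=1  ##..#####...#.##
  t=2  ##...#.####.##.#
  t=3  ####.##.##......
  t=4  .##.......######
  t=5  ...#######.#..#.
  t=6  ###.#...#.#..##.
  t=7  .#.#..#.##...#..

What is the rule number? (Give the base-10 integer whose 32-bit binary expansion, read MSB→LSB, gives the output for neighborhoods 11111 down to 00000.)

1428671611

  nb #####: next=.  (t=1,i=6, bit31=0)
  nb ####.: next=#  (t=1,i=0, bit30=1)
  nb ###.#: next=.  (t=2,i=10, bit29=0)
  nb ###..: next=#  (t=1,i=1, bit28=1)
  nb ##.##: next=.  (t=2,i=11, bit27=0)
  nb ##.#.: next=#  (t=5,i=10, bit26=1)
  nb ##..#: next=.  (t=0,i=3, bit25=0)
  nb ##...: next=#  (t=0,i=14, bit24=1)
  nb #.###: next=.  (t=1,i=14, bit23=0)
  nb #.##.: next=.  (t=2,i=12, bit22=0)
  nb #.#.#: next=#  (t=0,i=7, bit21=1)
  nb #.#..: next=.  (t=0,i=9, bit20=0)
  nb #..##: next=.  (t=0,i=11, bit19=0)
  nb #..#.: next=#  (t=0,i=4, bit18=1)
  nb #...#: next=#  (t=0,i=15, bit17=1)
  nb #....: next=#  (t=3,i=11, bit16=1)
  nb .####: next=#  (t=1,i=5, bit15=1)
  nb .###.: next=#  (t=2,i=0, bit14=1)
  nb .##.#: next=.  (t=2,i=13, bit13=0)
  nb .##..: next=.  (t=0,i=2, bit12=0)
  nb .#.##: next=#  (t=1,i=13, bit11=1)
  nb .#.#.: next=#  (t=0,i=6, bit10=1)
  nb .#..#: next=.  (t=0,i=10, bit9=0)
  nb .#...: next=.  (t=5,i=15, bit8=0)
  nb ..###: next=.  (t=1,i=4, bit7=0)
  nb ..##.: next=#  (t=0,i=1, bit6=1)
  nb ..#.#: next=#  (t=0,i=5, bit5=1)
  nb ..#..: next=#  (t=5,i=14, bit4=1)
  nb ...##: next=#  (t=0,i=0, bit3=1)
  nb ...#.: next=.  (t=1,i=11, bit2=0)
  nb ....#: next=#  (t=3,i=14, bit1=1)
  nb .....: next=#  (t=3,i=12, bit0=1)
  bits 01010101001001111100110001111011 = 1428671611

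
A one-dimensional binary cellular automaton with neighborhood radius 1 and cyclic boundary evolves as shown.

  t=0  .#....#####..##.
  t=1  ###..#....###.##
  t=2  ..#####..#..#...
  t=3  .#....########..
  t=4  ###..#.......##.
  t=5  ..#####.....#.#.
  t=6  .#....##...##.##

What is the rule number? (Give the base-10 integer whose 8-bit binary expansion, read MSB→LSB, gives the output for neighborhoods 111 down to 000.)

86

  [7] ### => .  t=0,i=7
  [6] ##. => #  t=0,i=10
  [5] #.# => .  t=1,i=13
  [4] #.. => #  t=0,i=2
  [3] .## => .  t=0,i=6
  [2] .#. => #  t=0,i=1
  [1] ..# => #  t=0,i=0
  [0] ... => .  t=0,i=3
  bits 01010110 = 86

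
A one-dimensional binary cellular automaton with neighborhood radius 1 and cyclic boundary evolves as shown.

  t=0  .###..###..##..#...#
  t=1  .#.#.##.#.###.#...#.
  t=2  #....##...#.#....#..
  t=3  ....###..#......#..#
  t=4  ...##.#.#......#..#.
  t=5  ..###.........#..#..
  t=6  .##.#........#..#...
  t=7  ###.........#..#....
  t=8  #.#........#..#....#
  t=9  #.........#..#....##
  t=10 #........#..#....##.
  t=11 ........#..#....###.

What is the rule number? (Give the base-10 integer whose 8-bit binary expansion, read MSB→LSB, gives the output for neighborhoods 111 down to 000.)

74

  [7] ### => .  t=0,i=2
  [6] ##. => #  t=0,i=3
  [5] #.# => .  t=0,i=0
  [4] #.. => .  t=0,i=4
  [3] .## => #  t=0,i=1
  [2] .#. => .  t=0,i=15
  [1] ..# => #  t=0,i=5
  [0] ... => .  t=0,i=17
  bits 01001010 = 74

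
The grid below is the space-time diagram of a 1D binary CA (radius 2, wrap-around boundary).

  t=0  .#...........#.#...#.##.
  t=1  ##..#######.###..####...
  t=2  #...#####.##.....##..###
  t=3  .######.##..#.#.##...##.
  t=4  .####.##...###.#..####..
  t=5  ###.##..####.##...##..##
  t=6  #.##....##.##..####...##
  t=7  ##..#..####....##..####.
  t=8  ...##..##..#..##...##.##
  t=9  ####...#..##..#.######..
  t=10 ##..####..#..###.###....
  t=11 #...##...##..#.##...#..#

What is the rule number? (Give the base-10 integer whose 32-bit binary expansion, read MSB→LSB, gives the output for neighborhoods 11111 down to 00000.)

  #####|#  b31=1 t=1,i=6
  ####.|.  b30=0 t=1,i=9
  ###.#|#  b29=1 t=1,i=10
  ###..|.  b28=0 t=1,i=14
  ##.##|#  b27=1 t=1,i=11
  ##.#.|#  b26=1 t=4,i=14
  ##..#|.  b25=0 t=0,i=23
  ##...|#  b24=1 t=1,i=21
  #.###|.  b23=0 t=1,i=12
  #.##.|.  b22=0 t=0,i=21
  #.#.#|.  b21=0 t=3,i=14
  #.#..|.  b20=0 t=0,i=15
  #..##|.  b19=0 t=1,i=3
  #..#.|#  b18=1 t=0,i=0
  #...#|#  b17=1 t=0,i=17
  #....|.  b16=0 t=0,i=3
  .####|#  b15=1 t=1,i=5
  .###.|.  b14=0 t=1,i=13
  .##.#|#  b13=1 t=6,i=9
  .##..|.  b12=0 t=0,i=22
  .#.##|#  b11=1 t=0,i=20
  .#.#.|#  b10=1 t=0,i=14
  .#..#|.  b9=0 t=4,i=16
  .#...|.  b8=0 t=0,i=2
  ..###|#  b7=1 t=1,i=4
  ..##.|#  b6=1 t=1,i=0
  ..#.#|#  b5=1 t=0,i=13
  ..#..|#  b4=1 t=0,i=1
  ...##|#  b3=1 t=1,i=23
  ...#.|#  b2=1 t=0,i=12
  ....#|.  b1=0 t=0,i=11
  .....|#  b0=1 t=0,i=4
  bits 10101101000001101010110011111101 = 2902895869

2902895869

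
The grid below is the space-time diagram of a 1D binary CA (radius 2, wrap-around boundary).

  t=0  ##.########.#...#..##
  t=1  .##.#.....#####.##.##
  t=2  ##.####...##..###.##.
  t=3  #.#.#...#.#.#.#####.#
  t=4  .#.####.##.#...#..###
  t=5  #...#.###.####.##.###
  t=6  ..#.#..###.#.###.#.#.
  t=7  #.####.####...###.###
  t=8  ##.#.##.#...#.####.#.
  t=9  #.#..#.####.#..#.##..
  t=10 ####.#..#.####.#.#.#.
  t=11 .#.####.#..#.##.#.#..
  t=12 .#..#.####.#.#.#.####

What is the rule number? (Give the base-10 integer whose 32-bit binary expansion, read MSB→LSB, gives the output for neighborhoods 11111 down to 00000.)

  #####|.  b31=0 t=0,i=5
  ####.|.  b30=0 t=0,i=0
  ###.#|#  b29=1 t=0,i=1
  ###..|.  b28=0 t=2,i=6
  ##.##|#  b27=1 t=0,i=2
  ##.#.|#  b26=1 t=0,i=11
  ##..#|#  b25=1 t=2,i=12
  ##...|.  b24=0 t=2,i=7
  #.###|.  b23=0 t=0,i=3
  #.##.|#  b22=1 t=1,i=1
  #.#.#|.  b21=0 t=3,i=2
  #.#..|#  b20=1 t=0,i=12
  #..##|.  b19=0 t=0,i=18
  #..#.|.  b18=0 t=9,i=4
  #...#|#  b17=1 t=0,i=14
  #....|#  b16=1 t=1,i=6
  .####|#  b15=1 t=0,i=4
  .###.|#  b14=1 t=2,i=15
  .##.#|.  b13=0 t=1,i=2
  .##..|.  b12=0 t=2,i=11
  .#.##|.  b11=0 t=3,i=13
  .#.#.|#  b10=1 t=3,i=3
  .#..#|#  b9=1 t=0,i=17
  .#...|#  b8=1 t=0,i=13
  ..###|#  b7=1 t=0,i=19
  ..##.|#  b6=1 t=2,i=10
  ..#.#|#  b5=1 t=3,i=8
  ..#..|#  b4=1 t=0,i=16
  ...##|.  b3=0 t=1,i=9
  ...#.|.  b2=0 t=0,i=15
  ....#|.  b1=0 t=1,i=8
  .....|.  b0=0 t=1,i=7
  bits 00101110010100111100011111110000 = 777242608

777242608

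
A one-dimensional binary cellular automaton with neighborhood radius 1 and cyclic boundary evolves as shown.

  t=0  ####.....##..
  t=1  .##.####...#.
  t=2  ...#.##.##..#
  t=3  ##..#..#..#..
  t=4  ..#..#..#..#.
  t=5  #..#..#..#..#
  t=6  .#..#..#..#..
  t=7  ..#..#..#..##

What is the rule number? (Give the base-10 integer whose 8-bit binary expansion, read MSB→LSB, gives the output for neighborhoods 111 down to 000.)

177

  nb ###: next=#  (t=0,i=1, bit7=1)
  nb ##.: next=.  (t=0,i=3, bit6=0)
  nb #.#: next=#  (t=1,i=3, bit5=1)
  nb #..: next=#  (t=0,i=4, bit4=1)
  nb .##: next=.  (t=0,i=0, bit3=0)
  nb .#.: next=.  (t=1,i=11, bit2=0)
  nb ..#: next=.  (t=0,i=8, bit1=0)
  nb ...: next=#  (t=0,i=5, bit0=1)
  bits 10110001 = 177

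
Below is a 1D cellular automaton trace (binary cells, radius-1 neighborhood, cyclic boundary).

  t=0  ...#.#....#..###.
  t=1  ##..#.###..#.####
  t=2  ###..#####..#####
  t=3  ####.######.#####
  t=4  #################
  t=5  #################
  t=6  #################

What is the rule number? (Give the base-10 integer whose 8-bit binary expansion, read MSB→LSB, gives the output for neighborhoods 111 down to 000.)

249

  [7] ### => #  t=0,i=14
  [6] ##. => #  t=0,i=15
  [5] #.# => #  t=0,i=4
  [4] #.. => #  t=0,i=6
  [3] .## => #  t=0,i=13
  [2] .#. => .  t=0,i=3
  [1] ..# => .  t=0,i=2
  [0] ... => #  t=0,i=0
  bits 11111001 = 249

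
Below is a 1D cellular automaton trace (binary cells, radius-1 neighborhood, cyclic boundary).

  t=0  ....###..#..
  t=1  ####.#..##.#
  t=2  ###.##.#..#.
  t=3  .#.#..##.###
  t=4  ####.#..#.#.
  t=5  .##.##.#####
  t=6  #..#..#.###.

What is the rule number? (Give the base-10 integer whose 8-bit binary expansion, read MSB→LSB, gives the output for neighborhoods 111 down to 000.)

  ###|#  b7=1 t=0,i=5
  ##.|.  b6=0 t=0,i=6
  #.#|#  b5=1 t=1,i=4
  #..|.  b4=0 t=0,i=7
  .##|.  b3=0 t=0,i=4
  .#.|#  b2=1 t=0,i=9
  ..#|#  b1=1 t=0,i=3
  ...|#  b0=1 t=0,i=0
  bits 10100111 = 167

167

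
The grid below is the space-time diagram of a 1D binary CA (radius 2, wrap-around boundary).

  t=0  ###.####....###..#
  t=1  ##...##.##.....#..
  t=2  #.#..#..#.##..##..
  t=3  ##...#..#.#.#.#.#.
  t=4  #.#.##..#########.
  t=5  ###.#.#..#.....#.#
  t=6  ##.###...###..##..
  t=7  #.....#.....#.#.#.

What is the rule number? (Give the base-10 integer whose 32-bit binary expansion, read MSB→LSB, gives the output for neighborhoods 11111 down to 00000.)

1197573492

  nb #####: next=.  (t=4,i=10, bit31=0)
  nb ####.: next=#  (t=0,i=1, bit30=1)
  nb ###.#: next=.  (t=0,i=2, bit29=0)
  nb ###..: next=.  (t=0,i=7, bit28=0)
  nb ##.##: next=.  (t=0,i=3, bit27=0)
  nb ##.#.: next=#  (t=4,i=17, bit26=1)
  nb ##..#: next=#  (t=0,i=15, bit25=1)
  nb ##...: next=#  (t=0,i=8, bit24=1)
  nb #.###: next=.  (t=0,i=4, bit23=0)
  nb #.##.: next=#  (t=1,i=8, bit22=1)
  nb #.#.#: next=#  (t=3,i=10, bit21=1)
  nb #.#..: next=.  (t=2,i=2, bit20=0)
  nb #..##: next=.  (t=0,i=16, bit19=0)
  nb #..#.: next=.  (t=2,i=4, bit18=0)
  nb #...#: next=.  (t=1,i=3, bit17=0)
  nb #....: next=#  (t=0,i=9, bit16=1)
  nb .####: next=#  (t=0,i=0, bit15=1)
  nb .###.: next=.  (t=0,i=13, bit14=0)
  nb .##.#: next=.  (t=1,i=6, bit13=0)
  nb .##..: next=.  (t=1,i=1, bit12=0)
  nb .#.##: next=.  (t=2,i=9, bit11=0)
  nb .#.#.: next=#  (t=2,i=1, bit10=1)
  nb .#..#: next=.  (t=1,i=16, bit9=0)
  nb .#...: next=#  (t=5,i=10, bit8=1)
  nb ..###: next=.  (t=0,i=12, bit7=0)
  nb ..##.: next=#  (t=1,i=0, bit6=1)
  nb ..#.#: next=#  (t=2,i=0, bit5=1)
  nb ..#..: next=#  (t=1,i=15, bit4=1)
  nb ...##: next=.  (t=0,i=11, bit3=0)
  nb ...#.: next=#  (t=1,i=14, bit2=1)
  nb ....#: next=.  (t=0,i=10, bit1=0)
  nb .....: next=.  (t=1,i=12, bit0=0)
  bits 01000111011000011000010101110100 = 1197573492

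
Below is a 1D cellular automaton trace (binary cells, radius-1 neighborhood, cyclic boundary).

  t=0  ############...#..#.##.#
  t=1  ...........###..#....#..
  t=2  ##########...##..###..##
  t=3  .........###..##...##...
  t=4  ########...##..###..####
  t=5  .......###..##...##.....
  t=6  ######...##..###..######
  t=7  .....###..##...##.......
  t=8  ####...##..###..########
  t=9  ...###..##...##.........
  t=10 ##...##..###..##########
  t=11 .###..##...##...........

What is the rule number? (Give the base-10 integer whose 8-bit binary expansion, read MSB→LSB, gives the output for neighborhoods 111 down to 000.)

  [7] ### => .  t=0,i=0
  [6] ##. => #  t=0,i=11
  [5] #.# => .  t=0,i=19
  [4] #.. => #  t=0,i=12
  [3] .## => .  t=0,i=20
  [2] .#. => .  t=0,i=15
  [1] ..# => .  t=0,i=14
  [0] ... => #  t=0,i=13
  bits 01010001 = 81

81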